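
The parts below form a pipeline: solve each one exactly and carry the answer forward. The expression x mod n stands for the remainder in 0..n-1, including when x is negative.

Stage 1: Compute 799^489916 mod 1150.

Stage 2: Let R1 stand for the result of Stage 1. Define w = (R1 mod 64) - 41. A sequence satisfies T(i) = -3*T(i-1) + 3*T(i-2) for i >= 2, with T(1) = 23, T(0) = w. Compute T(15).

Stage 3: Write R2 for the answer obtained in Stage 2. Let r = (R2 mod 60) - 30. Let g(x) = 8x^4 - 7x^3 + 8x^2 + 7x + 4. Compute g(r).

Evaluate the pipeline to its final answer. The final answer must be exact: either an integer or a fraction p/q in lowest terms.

155032

Stage 1: squarings mod 1150: 799^1=799, 799^2=151, 799^4=951, 799^8=501, 799^16=301, 799^32=901, 799^64=1051, 799^128=601, 799^256=101, 799^512=1001, 799^1024=351, 799^2048=151, 799^4096=951, 799^8192=501, 799^16384=301, 799^32768=901, 799^65536=1051, 799^131072=601, 799^262144=101; 799^489916 = 799^4 * 799^8 * 799^16 * 799^32 * 799^128 * 799^256 * 799^2048 * 799^4096 * 799^8192 * 799^16384 * 799^65536 * 799^131072 * 799^262144 = 1051 (mod 1150); answer 1051
Stage 2: R1 = 1051; w = -14; T(2) = -3*(23) + 3*(-14) = -111; iterating: T(2)=-111, T(3)=402, T(4)=-1539, T(5)=5823, T(6)=-22086, T(7)=83727, T(8)=-317439, T(9)=1203498, T(10)=-4562811, T(11)=17298927, T(12)=-65585214, T(13)=248652423, T(14)=-942712911, T(15)=3574096002; answer 3574096002
Stage 3: R2 = 3574096002; r = 12; 8*(12)^4 - 7*(12)^3 + 8*(12)^2 + 7*(12)^1 + 4 = (165888) + (-12096) + (1152) + (84) + (4) = 155032; answer 155032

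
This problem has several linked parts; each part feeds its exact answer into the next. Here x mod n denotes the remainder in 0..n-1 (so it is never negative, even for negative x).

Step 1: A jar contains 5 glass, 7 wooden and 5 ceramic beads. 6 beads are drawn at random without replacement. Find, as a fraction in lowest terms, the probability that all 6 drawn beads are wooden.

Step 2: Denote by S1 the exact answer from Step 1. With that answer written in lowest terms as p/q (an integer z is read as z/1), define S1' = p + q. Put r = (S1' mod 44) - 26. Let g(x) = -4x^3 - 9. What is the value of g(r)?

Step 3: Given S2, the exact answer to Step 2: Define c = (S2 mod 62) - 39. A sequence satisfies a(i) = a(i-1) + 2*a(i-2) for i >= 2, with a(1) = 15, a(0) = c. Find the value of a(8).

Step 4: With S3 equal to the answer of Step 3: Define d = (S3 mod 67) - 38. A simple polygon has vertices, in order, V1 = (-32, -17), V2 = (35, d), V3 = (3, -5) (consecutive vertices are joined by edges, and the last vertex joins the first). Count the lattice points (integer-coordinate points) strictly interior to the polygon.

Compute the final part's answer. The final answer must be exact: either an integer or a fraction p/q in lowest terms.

260

Step 1: total draws C(17,6) = 12376; favorable C(7,6) = 7; P = 1/1768; answer 1/1768
Step 2: S1 = 1/1768; threaded value p + q = 1769; r = -17; -4*(-17)^3 - 9 = (19652) + (-9) = 19643; answer 19643
Step 3: S2 = 19643; c = 12; a(2) = 1*(15) + 2*(12) = 39; iterating: a(2)=39, a(3)=69, a(4)=147, a(5)=285, a(6)=579, a(7)=1149, a(8)=2307; answer 2307
Step 4: S3 = 2307; d = -9; cross terms: (-32*-9 - 35*-17)=883, (35*-5 - 3*-9)=-148, (3*-17 - -32*-5)=-211; twice the area = |524| = 524; area = 262; boundary points = 1 + 4 + 1 = 6; strictly interior points = area - boundary/2 + 1 = 260; answer 260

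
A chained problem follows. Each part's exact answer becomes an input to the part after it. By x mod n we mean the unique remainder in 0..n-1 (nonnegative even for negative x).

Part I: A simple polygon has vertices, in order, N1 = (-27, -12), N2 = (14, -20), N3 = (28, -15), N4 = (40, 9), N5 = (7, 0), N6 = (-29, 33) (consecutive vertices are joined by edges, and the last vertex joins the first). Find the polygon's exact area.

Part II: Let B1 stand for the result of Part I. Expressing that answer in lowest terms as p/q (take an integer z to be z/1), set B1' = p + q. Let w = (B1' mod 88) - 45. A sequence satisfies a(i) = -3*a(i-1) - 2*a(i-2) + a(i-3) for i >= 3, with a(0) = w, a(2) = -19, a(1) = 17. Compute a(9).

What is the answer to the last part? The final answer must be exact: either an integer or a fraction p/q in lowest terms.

Part I: cross terms: (-27*-20 - 14*-12)=708, (14*-15 - 28*-20)=350, (28*9 - 40*-15)=852, (40*0 - 7*9)=-63, (7*33 - -29*0)=231, (-29*-12 - -27*33)=1239; twice the area = |3317| = 3317; area = 3317/2; answer 3317/2
Part II: B1 = 3317/2; threaded value p + q = 3319; w = 18; a(3) = -3*(-19) - 2*(17) + 1*(18) = 41; iterating: a(3)=41, a(4)=-68, a(5)=103, a(6)=-132, a(7)=122, a(8)=1, a(9)=-379; answer -379

-379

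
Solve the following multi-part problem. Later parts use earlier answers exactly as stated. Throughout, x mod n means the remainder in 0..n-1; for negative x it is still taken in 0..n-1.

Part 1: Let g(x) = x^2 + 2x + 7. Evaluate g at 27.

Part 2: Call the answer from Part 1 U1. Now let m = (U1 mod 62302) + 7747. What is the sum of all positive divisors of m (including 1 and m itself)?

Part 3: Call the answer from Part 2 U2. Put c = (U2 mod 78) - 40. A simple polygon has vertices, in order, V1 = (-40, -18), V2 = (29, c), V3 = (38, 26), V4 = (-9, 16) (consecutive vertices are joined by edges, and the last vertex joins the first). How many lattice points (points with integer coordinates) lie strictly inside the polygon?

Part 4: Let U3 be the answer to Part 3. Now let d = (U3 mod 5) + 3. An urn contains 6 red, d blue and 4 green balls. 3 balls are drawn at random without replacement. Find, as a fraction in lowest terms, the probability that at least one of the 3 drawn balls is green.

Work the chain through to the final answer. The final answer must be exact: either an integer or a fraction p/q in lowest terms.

Part 1: 1*(27)^2 + 2*(27)^1 + 7 = (729) + (54) + (7) = 790; answer 790
Part 2: U1 = 790; m = 8537; 8537 is prime, so its only divisors are 1 and 8537; sigma = 1 + 8537 = 8538; answer 8538
Part 3: U2 = 8538; c = -4; cross terms: (-40*-4 - 29*-18)=682, (29*26 - 38*-4)=906, (38*16 - -9*26)=842, (-9*-18 - -40*16)=802; twice the area = |3232| = 3232; area = 1616; boundary points = 1 + 3 + 1 + 1 = 6; strictly interior points = area - boundary/2 + 1 = 1614; answer 1614
Part 4: U3 = 1614; d = 7; total draws C(17,3) = 680; complement C(13,3) = 286; favorable 680 - 286 = 394; P = 197/340; answer 197/340

197/340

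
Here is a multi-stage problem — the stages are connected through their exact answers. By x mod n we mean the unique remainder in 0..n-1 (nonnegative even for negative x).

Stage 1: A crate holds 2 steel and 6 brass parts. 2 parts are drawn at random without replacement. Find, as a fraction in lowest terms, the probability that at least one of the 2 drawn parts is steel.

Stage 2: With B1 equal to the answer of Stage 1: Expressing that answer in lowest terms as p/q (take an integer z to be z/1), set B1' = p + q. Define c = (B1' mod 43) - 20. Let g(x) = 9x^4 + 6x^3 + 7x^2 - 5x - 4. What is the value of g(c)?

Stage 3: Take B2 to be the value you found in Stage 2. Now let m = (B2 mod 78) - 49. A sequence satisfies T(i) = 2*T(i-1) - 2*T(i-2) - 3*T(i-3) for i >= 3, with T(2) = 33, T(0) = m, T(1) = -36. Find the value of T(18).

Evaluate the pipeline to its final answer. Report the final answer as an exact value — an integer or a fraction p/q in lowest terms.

Stage 1: total draws C(8,2) = 28; complement C(6,2) = 15; favorable 28 - 15 = 13; P = 13/28; answer 13/28
Stage 2: B1 = 13/28; threaded value p + q = 41; c = 21; 9*(21)^4 + 6*(21)^3 + 7*(21)^2 - 5*(21)^1 - 4 = (1750329) + (55566) + (3087) + (-105) + (-4) = 1808873; answer 1808873
Stage 3: B2 = 1808873; m = 4; T(3) = 2*(33) - 2*(-36) - 3*(4) = 126; iterating: T(3)=126, T(4)=294, T(5)=237, T(6)=-492, T(7)=-2340, T(8)=-4407, T(9)=-2658, T(10)=10518, T(11)=39573, T(12)=66084, T(13)=21468, T(14)=-207951, T(15)=-657090, T(16)=-962682, T(17)=12669, T(18)=3921972; answer 3921972

3921972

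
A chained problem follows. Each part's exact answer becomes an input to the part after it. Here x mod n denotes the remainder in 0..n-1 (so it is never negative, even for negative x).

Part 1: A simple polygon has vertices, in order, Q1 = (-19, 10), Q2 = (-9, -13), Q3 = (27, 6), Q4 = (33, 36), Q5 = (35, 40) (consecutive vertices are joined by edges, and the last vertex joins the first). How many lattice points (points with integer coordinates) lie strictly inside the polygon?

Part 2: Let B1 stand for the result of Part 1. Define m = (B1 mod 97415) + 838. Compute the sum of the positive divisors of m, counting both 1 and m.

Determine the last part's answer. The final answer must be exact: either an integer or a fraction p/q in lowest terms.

4860

Part 1: cross terms: (-19*-13 - -9*10)=337, (-9*6 - 27*-13)=297, (27*36 - 33*6)=774, (33*40 - 35*36)=60, (35*10 - -19*40)=1110; twice the area = |2578| = 2578; area = 1289; boundary points = 1 + 1 + 6 + 2 + 6 = 16; strictly interior points = area - boundary/2 + 1 = 1282; answer 1282
Part 2: B1 = 1282; m = 2120; 2120 = 2^3 * 5 * 53; sigma = (1 + 2 + 4 + 8) * (1 + 5) * (1 + 53) = 15 * 6 * 54 = 4860; answer 4860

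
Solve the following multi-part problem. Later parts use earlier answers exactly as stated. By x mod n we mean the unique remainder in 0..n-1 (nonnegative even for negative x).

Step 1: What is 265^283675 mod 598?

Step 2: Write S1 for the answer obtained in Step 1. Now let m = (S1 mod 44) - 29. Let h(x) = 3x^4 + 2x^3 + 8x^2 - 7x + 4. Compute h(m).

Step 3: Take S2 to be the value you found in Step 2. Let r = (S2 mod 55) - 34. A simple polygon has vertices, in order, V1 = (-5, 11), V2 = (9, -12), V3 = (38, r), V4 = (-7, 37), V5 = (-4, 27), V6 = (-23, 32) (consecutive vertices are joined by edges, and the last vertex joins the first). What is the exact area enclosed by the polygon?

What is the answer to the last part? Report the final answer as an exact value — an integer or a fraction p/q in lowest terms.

Step 1: squarings mod 598: 265^1=265, 265^2=259, 265^4=105, 265^8=261, 265^16=547, 265^32=209, 265^64=27, 265^128=131, 265^256=417, 265^512=469, 265^1024=495, 265^2048=443, 265^4096=105, 265^8192=261, 265^16384=547, 265^32768=209, 265^65536=27, 265^131072=131, 265^262144=417; 265^283675 = 265^1 * 265^2 * 265^8 * 265^16 * 265^1024 * 265^4096 * 265^16384 * 265^262144 = 177 (mod 598); answer 177
Step 2: S1 = 177; m = -28; 3*(-28)^4 + 2*(-28)^3 + 8*(-28)^2 - 7*(-28)^1 + 4 = (1843968) + (-43904) + (6272) + (196) + (4) = 1806536; answer 1806536
Step 3: S2 = 1806536; r = -28; cross terms: (-5*-12 - 9*11)=-39, (9*-28 - 38*-12)=204, (38*37 - -7*-28)=1210, (-7*27 - -4*37)=-41, (-4*32 - -23*27)=493, (-23*11 - -5*32)=-93; twice the area = |1734| = 1734; area = 867; answer 867

867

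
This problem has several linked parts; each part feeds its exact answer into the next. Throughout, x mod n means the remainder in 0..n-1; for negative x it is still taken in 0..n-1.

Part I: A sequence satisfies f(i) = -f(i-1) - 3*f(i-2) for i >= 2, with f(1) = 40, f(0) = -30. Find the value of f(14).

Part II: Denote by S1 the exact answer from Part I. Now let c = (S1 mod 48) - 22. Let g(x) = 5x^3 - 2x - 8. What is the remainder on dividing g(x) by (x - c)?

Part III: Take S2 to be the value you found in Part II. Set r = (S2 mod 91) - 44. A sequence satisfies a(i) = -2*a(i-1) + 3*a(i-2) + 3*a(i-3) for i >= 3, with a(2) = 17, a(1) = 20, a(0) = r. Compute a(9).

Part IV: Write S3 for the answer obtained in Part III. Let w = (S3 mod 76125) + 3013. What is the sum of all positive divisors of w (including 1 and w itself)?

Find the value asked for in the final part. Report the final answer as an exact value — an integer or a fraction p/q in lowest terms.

84000

Part I: f(2) = -1*(40) - 3*(-30) = 50; iterating: f(2)=50, f(3)=-170, f(4)=20, f(5)=490, f(6)=-550, f(7)=-920, f(8)=2570, f(9)=190, f(10)=-7900, f(11)=7330, f(12)=16370, f(13)=-38360, f(14)=-10750; answer -10750
Part II: S1 = -10750; c = -20; remainder = value at the root: 5*(-20)^3 - 2*(-20)^1 - 8 = (-40000) + (40) + (-8) = -39968; answer -39968
Part III: S2 = -39968; r = 28; a(3) = -2*(17) + 3*(20) + 3*(28) = 110; iterating: a(3)=110, a(4)=-109, a(5)=599, a(6)=-1195, a(7)=3860, a(8)=-9508, a(9)=27011; answer 27011
Part IV: S3 = 27011; w = 30024; 30024 = 2^3 * 3^3 * 139; sigma = (1 + 2 + 4 + 8) * (1 + 3 + 9 + 27) * (1 + 139) = 15 * 40 * 140 = 84000; answer 84000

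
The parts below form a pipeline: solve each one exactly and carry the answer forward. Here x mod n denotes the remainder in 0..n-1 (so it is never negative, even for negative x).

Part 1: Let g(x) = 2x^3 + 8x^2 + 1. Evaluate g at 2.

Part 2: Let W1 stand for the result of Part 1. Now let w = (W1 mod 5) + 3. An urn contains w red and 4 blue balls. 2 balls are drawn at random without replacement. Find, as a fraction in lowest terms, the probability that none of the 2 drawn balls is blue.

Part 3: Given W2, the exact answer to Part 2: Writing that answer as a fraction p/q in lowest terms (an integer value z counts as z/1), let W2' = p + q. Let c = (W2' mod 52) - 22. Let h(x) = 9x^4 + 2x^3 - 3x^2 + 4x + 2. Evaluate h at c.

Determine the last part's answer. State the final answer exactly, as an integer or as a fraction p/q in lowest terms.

158

Part 1: 2*(2)^3 + 8*(2)^2 + 1 = (16) + (32) + (1) = 49; answer 49
Part 2: W1 = 49; w = 7; total draws C(11,2) = 55; favorable C(7,2) = 21; P = 21/55; answer 21/55
Part 3: W2 = 21/55; threaded value p + q = 76; c = 2; 9*(2)^4 + 2*(2)^3 - 3*(2)^2 + 4*(2)^1 + 2 = (144) + (16) + (-12) + (8) + (2) = 158; answer 158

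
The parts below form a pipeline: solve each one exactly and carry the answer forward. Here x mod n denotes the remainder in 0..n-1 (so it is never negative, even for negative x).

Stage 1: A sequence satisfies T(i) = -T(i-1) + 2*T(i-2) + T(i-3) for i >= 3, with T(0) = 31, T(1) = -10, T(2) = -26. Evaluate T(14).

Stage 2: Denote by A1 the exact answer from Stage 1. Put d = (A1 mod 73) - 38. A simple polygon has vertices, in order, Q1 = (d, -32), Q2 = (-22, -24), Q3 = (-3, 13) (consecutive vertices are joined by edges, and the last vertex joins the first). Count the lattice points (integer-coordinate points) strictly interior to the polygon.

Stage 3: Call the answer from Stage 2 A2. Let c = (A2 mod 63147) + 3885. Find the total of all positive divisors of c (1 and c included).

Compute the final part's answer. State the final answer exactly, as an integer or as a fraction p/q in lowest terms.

4932

Stage 1: T(3) = -1*(-26) + 2*(-10) + 1*(31) = 37; iterating: T(3)=37, T(4)=-99, T(5)=147, T(6)=-308, T(7)=503, T(8)=-972, T(9)=1670, T(10)=-3111, T(11)=5479, T(12)=-10031, T(13)=17878, T(14)=-32461; answer -32461
Stage 2: A1 = -32461; d = -14; cross terms: (-14*-24 - -22*-32)=-368, (-22*13 - -3*-24)=-358, (-3*-32 - -14*13)=278; twice the area = |-448| = 448; area = 224; boundary points = 8 + 1 + 1 = 10; strictly interior points = area - boundary/2 + 1 = 220; answer 220
Stage 3: A2 = 220; c = 4105; 4105 = 5 * 821; sigma = (1 + 5) * (1 + 821) = 6 * 822 = 4932; answer 4932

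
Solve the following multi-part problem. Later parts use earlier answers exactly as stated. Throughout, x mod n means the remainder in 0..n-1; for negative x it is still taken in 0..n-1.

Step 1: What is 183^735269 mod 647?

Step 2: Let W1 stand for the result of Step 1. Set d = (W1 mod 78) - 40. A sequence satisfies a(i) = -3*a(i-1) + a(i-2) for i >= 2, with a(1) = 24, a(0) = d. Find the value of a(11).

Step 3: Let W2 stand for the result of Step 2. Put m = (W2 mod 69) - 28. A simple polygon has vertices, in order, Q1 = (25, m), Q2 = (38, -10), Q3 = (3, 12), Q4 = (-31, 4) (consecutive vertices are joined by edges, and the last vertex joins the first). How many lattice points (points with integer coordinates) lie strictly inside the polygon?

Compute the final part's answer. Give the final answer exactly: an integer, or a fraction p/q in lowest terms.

Step 1: squarings mod 647: 183^1=183, 183^2=492, 183^4=86, 183^8=279, 183^16=201, 183^32=287, 183^64=200, 183^128=533, 183^256=56, 183^512=548, 183^1024=96, 183^2048=158, 183^4096=378, 183^8192=544, 183^16384=257, 183^32768=55, 183^65536=437, 183^131072=104, 183^262144=464, 183^524288=492; 183^735269 = 183^1 * 183^4 * 183^32 * 183^2048 * 183^4096 * 183^8192 * 183^65536 * 183^131072 * 183^524288 = 447 (mod 647); answer 447
Step 2: W1 = 447; d = 17; a(2) = -3*(24) + 1*(17) = -55; iterating: a(2)=-55, a(3)=189, a(4)=-622, a(5)=2055, a(6)=-6787, a(7)=22416, a(8)=-74035, a(9)=244521, a(10)=-807598, a(11)=2667315; answer 2667315
Step 3: W2 = 2667315; m = 23; cross terms: (25*-10 - 38*23)=-1124, (38*12 - 3*-10)=486, (3*4 - -31*12)=384, (-31*23 - 25*4)=-813; twice the area = |-1067| = 1067; area = 1067/2; boundary points = 1 + 1 + 2 + 1 = 5; strictly interior points = area - boundary/2 + 1 = 532; answer 532

532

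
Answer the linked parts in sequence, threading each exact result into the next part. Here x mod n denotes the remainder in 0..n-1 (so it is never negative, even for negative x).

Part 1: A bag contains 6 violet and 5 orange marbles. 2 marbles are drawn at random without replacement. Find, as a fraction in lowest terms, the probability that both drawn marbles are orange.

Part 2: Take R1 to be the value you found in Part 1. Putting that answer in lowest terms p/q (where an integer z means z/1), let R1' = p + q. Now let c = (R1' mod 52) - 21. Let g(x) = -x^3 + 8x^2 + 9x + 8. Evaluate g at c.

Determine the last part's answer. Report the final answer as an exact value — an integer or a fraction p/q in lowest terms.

Part 1: total draws C(11,2) = 55; favorable C(5,2) = 10; P = 2/11; answer 2/11
Part 2: R1 = 2/11; threaded value p + q = 13; c = -8; -1*(-8)^3 + 8*(-8)^2 + 9*(-8)^1 + 8 = (512) + (512) + (-72) + (8) = 960; answer 960

960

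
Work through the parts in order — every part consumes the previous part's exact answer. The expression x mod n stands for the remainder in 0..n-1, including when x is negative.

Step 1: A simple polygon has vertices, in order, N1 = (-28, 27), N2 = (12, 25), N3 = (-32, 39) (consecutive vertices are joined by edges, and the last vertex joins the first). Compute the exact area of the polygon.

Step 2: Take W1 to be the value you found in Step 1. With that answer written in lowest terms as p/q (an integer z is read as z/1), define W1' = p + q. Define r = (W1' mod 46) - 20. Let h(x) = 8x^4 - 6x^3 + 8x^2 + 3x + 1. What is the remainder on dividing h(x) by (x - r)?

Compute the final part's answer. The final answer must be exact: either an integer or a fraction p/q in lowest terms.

242984

Step 1: cross terms: (-28*25 - 12*27)=-1024, (12*39 - -32*25)=1268, (-32*27 - -28*39)=228; twice the area = |472| = 472; area = 236; answer 236
Step 2: W1 = 236; threaded value p + q = 237; r = -13; remainder = value at the root: 8*(-13)^4 - 6*(-13)^3 + 8*(-13)^2 + 3*(-13)^1 + 1 = (228488) + (13182) + (1352) + (-39) + (1) = 242984; answer 242984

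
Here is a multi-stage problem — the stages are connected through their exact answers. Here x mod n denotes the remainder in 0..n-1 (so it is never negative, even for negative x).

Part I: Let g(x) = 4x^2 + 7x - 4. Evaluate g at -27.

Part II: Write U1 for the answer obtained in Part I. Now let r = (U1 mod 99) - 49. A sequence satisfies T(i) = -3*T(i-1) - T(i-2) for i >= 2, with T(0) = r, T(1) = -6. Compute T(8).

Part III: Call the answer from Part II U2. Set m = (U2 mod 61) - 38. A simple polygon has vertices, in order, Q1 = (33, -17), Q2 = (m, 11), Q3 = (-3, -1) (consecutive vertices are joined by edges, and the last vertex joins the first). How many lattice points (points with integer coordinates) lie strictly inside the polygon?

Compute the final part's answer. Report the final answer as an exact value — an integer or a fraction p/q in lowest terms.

Part I: 4*(-27)^2 + 7*(-27)^1 - 4 = (2916) + (-189) + (-4) = 2723; answer 2723
Part II: U1 = 2723; r = 1; T(2) = -3*(-6) - 1*(1) = 17; iterating: T(2)=17, T(3)=-45, T(4)=118, T(5)=-309, T(6)=809, T(7)=-2118, T(8)=5545; answer 5545
Part III: U2 = 5545; m = 17; cross terms: (33*11 - 17*-17)=652, (17*-1 - -3*11)=16, (-3*-17 - 33*-1)=84; twice the area = |752| = 752; area = 376; boundary points = 4 + 4 + 4 = 12; strictly interior points = area - boundary/2 + 1 = 371; answer 371

371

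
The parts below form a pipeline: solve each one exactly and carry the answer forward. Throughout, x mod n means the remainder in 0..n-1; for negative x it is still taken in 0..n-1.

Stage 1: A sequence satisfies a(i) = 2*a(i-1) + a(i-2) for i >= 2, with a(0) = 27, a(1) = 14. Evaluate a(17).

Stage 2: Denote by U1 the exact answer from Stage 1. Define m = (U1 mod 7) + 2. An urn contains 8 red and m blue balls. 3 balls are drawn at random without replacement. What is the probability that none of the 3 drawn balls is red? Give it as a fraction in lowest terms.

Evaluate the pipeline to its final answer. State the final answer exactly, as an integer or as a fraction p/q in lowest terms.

Stage 1: a(2) = 2*(14) + 1*(27) = 55; iterating: a(2)=55, a(3)=124, a(4)=303, a(5)=730, a(6)=1763, a(7)=4256, a(8)=10275, a(9)=24806, a(10)=59887, a(11)=144580, a(12)=349047, a(13)=842674, a(14)=2034395, a(15)=4911464, a(16)=11857323, a(17)=28626110; answer 28626110
Stage 2: U1 = 28626110; m = 4; total draws C(12,3) = 220; favorable C(4,3) = 4; P = 1/55; answer 1/55

1/55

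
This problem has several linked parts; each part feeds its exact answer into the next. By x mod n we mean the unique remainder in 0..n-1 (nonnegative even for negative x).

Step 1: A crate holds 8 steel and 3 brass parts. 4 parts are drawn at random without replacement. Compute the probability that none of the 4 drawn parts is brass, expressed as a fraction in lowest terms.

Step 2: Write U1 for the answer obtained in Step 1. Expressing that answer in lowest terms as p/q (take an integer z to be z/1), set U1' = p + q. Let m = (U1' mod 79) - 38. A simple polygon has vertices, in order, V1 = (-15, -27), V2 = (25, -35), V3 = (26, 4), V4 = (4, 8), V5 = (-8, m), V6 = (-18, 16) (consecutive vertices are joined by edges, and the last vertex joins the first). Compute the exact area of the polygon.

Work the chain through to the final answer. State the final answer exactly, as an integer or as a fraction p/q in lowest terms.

Step 1: total draws C(11,4) = 330; favorable C(8,4) = 70; P = 7/33; answer 7/33
Step 2: U1 = 7/33; threaded value p + q = 40; m = 2; cross terms: (-15*-35 - 25*-27)=1200, (25*4 - 26*-35)=1010, (26*8 - 4*4)=192, (4*2 - -8*8)=72, (-8*16 - -18*2)=-92, (-18*-27 - -15*16)=726; twice the area = |3108| = 3108; area = 1554; answer 1554

1554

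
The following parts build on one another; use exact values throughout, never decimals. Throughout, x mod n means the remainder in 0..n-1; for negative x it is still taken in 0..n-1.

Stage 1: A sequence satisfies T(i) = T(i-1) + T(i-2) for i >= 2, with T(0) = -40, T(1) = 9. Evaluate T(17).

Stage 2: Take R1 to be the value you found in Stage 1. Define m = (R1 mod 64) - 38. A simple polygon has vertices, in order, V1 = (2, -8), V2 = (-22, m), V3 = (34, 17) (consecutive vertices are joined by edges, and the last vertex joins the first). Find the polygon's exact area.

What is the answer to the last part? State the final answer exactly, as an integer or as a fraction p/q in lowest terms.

Stage 1: T(2) = 1*(9) + 1*(-40) = -31; iterating: T(2)=-31, T(3)=-22, T(4)=-53, T(5)=-75, T(6)=-128, T(7)=-203, T(8)=-331, T(9)=-534, T(10)=-865, T(11)=-1399, T(12)=-2264, T(13)=-3663, T(14)=-5927, T(15)=-9590, T(16)=-15517, T(17)=-25107; answer -25107
Stage 2: R1 = -25107; m = 7; cross terms: (2*7 - -22*-8)=-162, (-22*17 - 34*7)=-612, (34*-8 - 2*17)=-306; twice the area = |-1080| = 1080; area = 540; answer 540

540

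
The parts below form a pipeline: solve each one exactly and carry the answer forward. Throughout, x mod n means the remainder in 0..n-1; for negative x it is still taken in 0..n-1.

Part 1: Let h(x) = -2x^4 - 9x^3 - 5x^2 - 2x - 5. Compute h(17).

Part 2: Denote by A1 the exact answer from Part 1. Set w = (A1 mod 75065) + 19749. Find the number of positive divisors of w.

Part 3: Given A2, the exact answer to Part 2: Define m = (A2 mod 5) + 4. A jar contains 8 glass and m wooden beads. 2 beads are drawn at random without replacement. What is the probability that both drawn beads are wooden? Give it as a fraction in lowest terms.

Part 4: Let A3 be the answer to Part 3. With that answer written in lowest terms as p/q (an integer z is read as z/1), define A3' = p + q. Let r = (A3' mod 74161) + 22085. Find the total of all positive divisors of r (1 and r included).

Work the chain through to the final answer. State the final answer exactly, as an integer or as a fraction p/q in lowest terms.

Part 1: -2*(17)^4 - 9*(17)^3 - 5*(17)^2 - 2*(17)^1 - 5 = (-167042) + (-44217) + (-1445) + (-34) + (-5) = -212743; answer -212743
Part 2: A1 = -212743; w = 32201; 32201 = 13 * 2477; number of divisors = (1+1) * (1+1) = 4; answer 4
Part 3: A2 = 4; m = 8; total draws C(16,2) = 120; favorable C(8,2) = 28; P = 7/30; answer 7/30
Part 4: A3 = 7/30; threaded value p + q = 37; r = 22122; 22122 = 2 * 3^2 * 1229; sigma = (1 + 2) * (1 + 3 + 9) * (1 + 1229) = 3 * 13 * 1230 = 47970; answer 47970

47970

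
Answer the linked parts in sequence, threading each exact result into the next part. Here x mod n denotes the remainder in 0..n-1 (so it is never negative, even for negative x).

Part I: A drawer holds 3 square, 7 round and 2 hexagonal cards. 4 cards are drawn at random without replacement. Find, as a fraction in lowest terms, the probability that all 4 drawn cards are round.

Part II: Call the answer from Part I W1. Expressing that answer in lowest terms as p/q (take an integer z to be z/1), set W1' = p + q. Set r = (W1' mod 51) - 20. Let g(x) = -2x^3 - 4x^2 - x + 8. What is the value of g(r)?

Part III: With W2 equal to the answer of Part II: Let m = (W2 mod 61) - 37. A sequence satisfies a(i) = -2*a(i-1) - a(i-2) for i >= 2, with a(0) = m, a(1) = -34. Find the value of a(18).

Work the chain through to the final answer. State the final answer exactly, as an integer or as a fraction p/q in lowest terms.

306

Part I: total draws C(12,4) = 495; favorable C(7,4) = 35; P = 7/99; answer 7/99
Part II: W1 = 7/99; threaded value p + q = 106; r = -16; -2*(-16)^3 - 4*(-16)^2 - 1*(-16)^1 + 8 = (8192) + (-1024) + (16) + (8) = 7192; answer 7192
Part III: W2 = 7192; m = 18; a(2) = -2*(-34) - 1*(18) = 50; iterating: a(2)=50, a(3)=-66, a(4)=82, a(5)=-98, a(6)=114, a(7)=-130, a(8)=146, a(9)=-162, a(10)=178, a(11)=-194, a(12)=210, a(13)=-226, a(14)=242, a(15)=-258, a(16)=274, a(17)=-290, a(18)=306; answer 306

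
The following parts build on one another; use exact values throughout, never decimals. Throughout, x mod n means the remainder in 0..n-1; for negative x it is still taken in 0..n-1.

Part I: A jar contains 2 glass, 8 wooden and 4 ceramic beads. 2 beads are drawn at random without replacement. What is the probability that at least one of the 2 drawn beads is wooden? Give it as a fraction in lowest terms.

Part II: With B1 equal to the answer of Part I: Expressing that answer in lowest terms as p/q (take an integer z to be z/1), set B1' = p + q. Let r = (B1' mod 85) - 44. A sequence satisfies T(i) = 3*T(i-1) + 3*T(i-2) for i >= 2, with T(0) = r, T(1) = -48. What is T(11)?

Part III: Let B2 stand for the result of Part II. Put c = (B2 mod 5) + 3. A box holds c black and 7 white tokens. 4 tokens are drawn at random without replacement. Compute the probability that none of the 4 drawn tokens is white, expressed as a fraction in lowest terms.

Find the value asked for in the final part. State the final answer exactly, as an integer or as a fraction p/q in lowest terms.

Part I: total draws C(14,2) = 91; complement C(6,2) = 15; favorable 91 - 15 = 76; P = 76/91; answer 76/91
Part II: B1 = 76/91; threaded value p + q = 167; r = 38; T(2) = 3*(-48) + 3*(38) = -30; iterating: T(2)=-30, T(3)=-234, T(4)=-792, T(5)=-3078, T(6)=-11610, T(7)=-44064, T(8)=-167022, T(9)=-633258, T(10)=-2400840, T(11)=-9102294; answer -9102294
Part III: B2 = -9102294; c = 4; total draws C(11,4) = 330; favorable C(4,4) = 1; P = 1/330; answer 1/330

1/330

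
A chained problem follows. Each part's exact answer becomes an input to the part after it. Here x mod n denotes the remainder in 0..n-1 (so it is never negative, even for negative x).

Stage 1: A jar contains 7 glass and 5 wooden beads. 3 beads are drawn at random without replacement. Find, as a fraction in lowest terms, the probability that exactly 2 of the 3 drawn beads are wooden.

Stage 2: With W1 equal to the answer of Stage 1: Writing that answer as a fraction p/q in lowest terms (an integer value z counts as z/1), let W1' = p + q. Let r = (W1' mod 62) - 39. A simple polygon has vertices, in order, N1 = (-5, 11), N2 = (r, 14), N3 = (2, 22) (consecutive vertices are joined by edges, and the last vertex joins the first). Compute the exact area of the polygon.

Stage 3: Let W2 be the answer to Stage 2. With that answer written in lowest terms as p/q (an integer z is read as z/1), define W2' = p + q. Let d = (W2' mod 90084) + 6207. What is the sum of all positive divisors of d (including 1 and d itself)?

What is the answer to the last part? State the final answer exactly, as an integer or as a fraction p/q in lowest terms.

Stage 1: total draws C(12,3) = 220; favorable C(5,2)*C(7,1) = 70; P = 7/22; answer 7/22
Stage 2: W1 = 7/22; threaded value p + q = 29; r = -10; cross terms: (-5*14 - -10*11)=40, (-10*22 - 2*14)=-248, (2*11 - -5*22)=132; twice the area = |-76| = 76; area = 38; answer 38
Stage 3: W2 = 38; threaded value p + q = 39; d = 6246; 6246 = 2 * 3^2 * 347; sigma = (1 + 2) * (1 + 3 + 9) * (1 + 347) = 3 * 13 * 348 = 13572; answer 13572

13572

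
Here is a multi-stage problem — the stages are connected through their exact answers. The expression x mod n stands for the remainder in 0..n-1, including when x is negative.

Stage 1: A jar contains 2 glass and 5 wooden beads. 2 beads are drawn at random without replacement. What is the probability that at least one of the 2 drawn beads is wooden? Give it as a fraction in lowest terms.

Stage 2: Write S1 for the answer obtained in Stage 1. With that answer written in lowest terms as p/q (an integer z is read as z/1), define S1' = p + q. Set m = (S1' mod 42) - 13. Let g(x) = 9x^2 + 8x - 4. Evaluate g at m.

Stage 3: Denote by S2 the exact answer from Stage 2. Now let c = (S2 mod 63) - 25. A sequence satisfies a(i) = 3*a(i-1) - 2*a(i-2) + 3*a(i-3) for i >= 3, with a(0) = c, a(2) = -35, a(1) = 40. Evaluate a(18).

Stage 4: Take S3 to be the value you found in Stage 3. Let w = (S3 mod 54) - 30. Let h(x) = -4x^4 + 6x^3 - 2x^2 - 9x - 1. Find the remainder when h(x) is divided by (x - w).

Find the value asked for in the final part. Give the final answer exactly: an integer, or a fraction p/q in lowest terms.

Stage 1: total draws C(7,2) = 21; complement C(2,2) = 1; favorable 21 - 1 = 20; P = 20/21; answer 20/21
Stage 2: S1 = 20/21; threaded value p + q = 41; m = 28; 9*(28)^2 + 8*(28)^1 - 4 = (7056) + (224) + (-4) = 7276; answer 7276
Stage 3: S2 = 7276; c = 6; a(3) = 3*(-35) - 2*(40) + 3*(6) = -167; iterating: a(3)=-167, a(4)=-311, a(5)=-704, a(6)=-1991, a(7)=-5498, a(8)=-14624, a(9)=-38849, a(10)=-103793, a(11)=-277553, a(12)=-741620, a(13)=-1981133, a(14)=-5292818, a(15)=-14141048, a(16)=-37780907, a(17)=-100939079, a(18)=-269678567; answer -269678567
Stage 4: S3 = -269678567; w = -5; remainder = value at the root: -4*(-5)^4 + 6*(-5)^3 - 2*(-5)^2 - 9*(-5)^1 - 1 = (-2500) + (-750) + (-50) + (45) + (-1) = -3256; answer -3256

-3256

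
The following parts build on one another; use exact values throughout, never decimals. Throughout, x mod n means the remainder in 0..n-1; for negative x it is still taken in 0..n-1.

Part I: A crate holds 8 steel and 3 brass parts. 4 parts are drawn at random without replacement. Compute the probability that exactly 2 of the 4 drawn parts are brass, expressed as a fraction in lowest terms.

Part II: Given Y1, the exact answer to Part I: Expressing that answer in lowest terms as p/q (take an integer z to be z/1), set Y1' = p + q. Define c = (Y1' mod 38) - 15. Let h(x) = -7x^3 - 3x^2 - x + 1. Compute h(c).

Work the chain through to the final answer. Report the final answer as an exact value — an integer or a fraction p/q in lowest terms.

Part I: total draws C(11,4) = 330; favorable C(3,2)*C(8,2) = 84; P = 14/55; answer 14/55
Part II: Y1 = 14/55; threaded value p + q = 69; c = 16; -7*(16)^3 - 3*(16)^2 - 1*(16)^1 + 1 = (-28672) + (-768) + (-16) + (1) = -29455; answer -29455

-29455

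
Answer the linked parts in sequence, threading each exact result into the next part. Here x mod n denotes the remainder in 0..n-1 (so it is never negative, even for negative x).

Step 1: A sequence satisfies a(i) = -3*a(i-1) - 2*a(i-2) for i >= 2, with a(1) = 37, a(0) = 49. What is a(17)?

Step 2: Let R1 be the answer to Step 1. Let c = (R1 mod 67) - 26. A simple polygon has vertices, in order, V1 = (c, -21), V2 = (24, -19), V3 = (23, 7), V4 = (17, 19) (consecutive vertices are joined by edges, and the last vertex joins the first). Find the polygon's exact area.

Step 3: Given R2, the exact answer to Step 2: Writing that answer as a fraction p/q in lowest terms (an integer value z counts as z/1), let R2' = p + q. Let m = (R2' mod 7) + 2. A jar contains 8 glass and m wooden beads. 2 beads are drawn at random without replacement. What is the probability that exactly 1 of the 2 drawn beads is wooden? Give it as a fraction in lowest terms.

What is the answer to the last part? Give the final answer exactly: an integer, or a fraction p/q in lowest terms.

8/15

Step 1: a(2) = -3*(37) - 2*(49) = -209; iterating: a(2)=-209, a(3)=553, a(4)=-1241, a(5)=2617, a(6)=-5369, a(7)=10873, a(8)=-21881, a(9)=43897, a(10)=-87929, a(11)=175993, a(12)=-352121, a(13)=704377, a(14)=-1408889, a(15)=2817913, a(16)=-5635961, a(17)=11272057; answer 11272057
Step 2: R1 = 11272057; c = 18; cross terms: (18*-19 - 24*-21)=162, (24*7 - 23*-19)=605, (23*19 - 17*7)=318, (17*-21 - 18*19)=-699; twice the area = |386| = 386; area = 193; answer 193
Step 3: R2 = 193; threaded value p + q = 194; m = 7; total draws C(15,2) = 105; favorable C(7,1)*C(8,1) = 56; P = 8/15; answer 8/15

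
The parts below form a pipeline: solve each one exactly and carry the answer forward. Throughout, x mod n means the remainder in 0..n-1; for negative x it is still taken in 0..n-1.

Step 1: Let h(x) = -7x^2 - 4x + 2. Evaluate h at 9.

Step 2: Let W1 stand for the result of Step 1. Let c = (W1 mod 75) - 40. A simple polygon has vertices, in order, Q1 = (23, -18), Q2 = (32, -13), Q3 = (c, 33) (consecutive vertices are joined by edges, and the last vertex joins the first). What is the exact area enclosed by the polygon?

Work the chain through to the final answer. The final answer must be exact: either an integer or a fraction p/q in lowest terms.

202

Step 1: -7*(9)^2 - 4*(9)^1 + 2 = (-567) + (-36) + (2) = -601; answer -601
Step 2: W1 = -601; c = 34; cross terms: (23*-13 - 32*-18)=277, (32*33 - 34*-13)=1498, (34*-18 - 23*33)=-1371; twice the area = |404| = 404; area = 202; answer 202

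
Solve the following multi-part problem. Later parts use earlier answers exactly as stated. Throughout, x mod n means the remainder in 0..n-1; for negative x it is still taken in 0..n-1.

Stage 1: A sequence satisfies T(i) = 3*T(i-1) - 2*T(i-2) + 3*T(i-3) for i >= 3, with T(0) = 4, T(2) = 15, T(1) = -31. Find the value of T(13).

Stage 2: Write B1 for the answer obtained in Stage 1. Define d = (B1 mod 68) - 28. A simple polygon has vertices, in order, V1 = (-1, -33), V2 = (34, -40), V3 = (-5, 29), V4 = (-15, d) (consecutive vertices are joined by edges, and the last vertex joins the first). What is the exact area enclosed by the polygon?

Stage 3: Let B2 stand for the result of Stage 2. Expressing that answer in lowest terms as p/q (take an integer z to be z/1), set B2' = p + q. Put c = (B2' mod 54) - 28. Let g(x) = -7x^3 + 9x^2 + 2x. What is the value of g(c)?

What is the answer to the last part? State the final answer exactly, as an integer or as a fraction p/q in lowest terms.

Stage 1: T(3) = 3*(15) - 2*(-31) + 3*(4) = 119; iterating: T(3)=119, T(4)=234, T(5)=509, T(6)=1416, T(7)=3932, T(8)=10491, T(9)=27857, T(10)=74385, T(11)=198914, T(12)=531543, T(13)=1419956; answer 1419956
Stage 2: B1 = 1419956; d = 20; cross terms: (-1*-40 - 34*-33)=1162, (34*29 - -5*-40)=786, (-5*20 - -15*29)=335, (-15*-33 - -1*20)=515; twice the area = |2798| = 2798; area = 1399; answer 1399
Stage 3: B2 = 1399; threaded value p + q = 1400; c = 22; -7*(22)^3 + 9*(22)^2 + 2*(22)^1 = (-74536) + (4356) + (44) = -70136; answer -70136

-70136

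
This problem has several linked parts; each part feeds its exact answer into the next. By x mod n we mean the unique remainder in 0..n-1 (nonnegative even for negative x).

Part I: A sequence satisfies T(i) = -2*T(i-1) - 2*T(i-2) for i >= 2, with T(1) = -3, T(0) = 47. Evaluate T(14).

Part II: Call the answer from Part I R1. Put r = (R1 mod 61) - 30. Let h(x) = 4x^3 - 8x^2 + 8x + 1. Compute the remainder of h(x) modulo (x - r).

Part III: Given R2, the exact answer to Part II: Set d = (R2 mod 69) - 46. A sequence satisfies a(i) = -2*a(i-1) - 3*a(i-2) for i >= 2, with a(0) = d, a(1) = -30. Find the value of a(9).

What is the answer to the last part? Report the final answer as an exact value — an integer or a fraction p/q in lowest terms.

Part I: T(2) = -2*(-3) - 2*(47) = -88; iterating: T(2)=-88, T(3)=182, T(4)=-188, T(5)=12, T(6)=352, T(7)=-728, T(8)=752, T(9)=-48, T(10)=-1408, T(11)=2912, T(12)=-3008, T(13)=192, T(14)=5632; answer 5632
Part II: R1 = 5632; r = -10; remainder = value at the root: 4*(-10)^3 - 8*(-10)^2 + 8*(-10)^1 + 1 = (-4000) + (-800) + (-80) + (1) = -4879; answer -4879
Part III: R2 = -4879; d = -26; a(2) = -2*(-30) - 3*(-26) = 138; iterating: a(2)=138, a(3)=-186, a(4)=-42, a(5)=642, a(6)=-1158, a(7)=390, a(8)=2694, a(9)=-6558; answer -6558

-6558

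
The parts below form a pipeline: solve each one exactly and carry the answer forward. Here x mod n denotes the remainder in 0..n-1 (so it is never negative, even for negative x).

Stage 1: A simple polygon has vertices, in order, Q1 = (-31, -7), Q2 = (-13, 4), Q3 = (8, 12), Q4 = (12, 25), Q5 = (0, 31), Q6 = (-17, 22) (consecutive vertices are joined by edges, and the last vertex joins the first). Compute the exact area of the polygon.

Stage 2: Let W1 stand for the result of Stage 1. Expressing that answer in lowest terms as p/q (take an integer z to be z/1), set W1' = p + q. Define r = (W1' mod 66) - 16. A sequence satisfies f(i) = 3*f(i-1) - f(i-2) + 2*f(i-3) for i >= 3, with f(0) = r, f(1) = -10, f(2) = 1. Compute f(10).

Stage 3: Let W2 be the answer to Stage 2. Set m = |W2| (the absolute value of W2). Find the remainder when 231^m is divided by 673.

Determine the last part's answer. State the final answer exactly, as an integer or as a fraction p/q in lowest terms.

Stage 1: cross terms: (-31*4 - -13*-7)=-215, (-13*12 - 8*4)=-188, (8*25 - 12*12)=56, (12*31 - 0*25)=372, (0*22 - -17*31)=527, (-17*-7 - -31*22)=801; twice the area = |1353| = 1353; area = 1353/2; answer 1353/2
Stage 2: W1 = 1353/2; threaded value p + q = 1355; r = 19; f(3) = 3*(1) - 1*(-10) + 2*(19) = 51; iterating: f(3)=51, f(4)=132, f(5)=347, f(6)=1011, f(7)=2950, f(8)=8533, f(9)=24671, f(10)=71380; answer 71380
Stage 3: W2 = 71380; m = 71380; squarings mod 673: 231^1=231, 231^2=194, 231^4=621, 231^8=12, 231^16=144, 231^32=546, 231^64=650, 231^128=529, 231^256=546, 231^512=650, 231^1024=529, 231^2048=546, 231^4096=650, 231^8192=529, 231^16384=546, 231^32768=650, 231^65536=529; 231^71380 = 231^4 * 231^16 * 231^64 * 231^128 * 231^512 * 231^1024 * 231^4096 * 231^65536 = 126 (mod 673); answer 126

126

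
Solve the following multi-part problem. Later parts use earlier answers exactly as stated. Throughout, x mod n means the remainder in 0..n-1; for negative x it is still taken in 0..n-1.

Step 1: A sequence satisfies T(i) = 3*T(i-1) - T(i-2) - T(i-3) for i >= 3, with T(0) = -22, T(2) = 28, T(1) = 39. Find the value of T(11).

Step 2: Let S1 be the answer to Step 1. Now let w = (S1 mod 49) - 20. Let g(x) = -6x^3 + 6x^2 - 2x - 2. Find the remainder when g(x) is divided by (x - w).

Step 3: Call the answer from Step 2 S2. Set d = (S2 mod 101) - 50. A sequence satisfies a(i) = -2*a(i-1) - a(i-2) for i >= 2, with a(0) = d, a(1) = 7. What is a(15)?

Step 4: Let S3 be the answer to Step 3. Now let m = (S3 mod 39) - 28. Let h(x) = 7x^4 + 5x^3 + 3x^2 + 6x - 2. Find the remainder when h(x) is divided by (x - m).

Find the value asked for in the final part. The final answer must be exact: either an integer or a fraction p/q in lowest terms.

Step 1: T(3) = 3*(28) - 1*(39) - 1*(-22) = 67; iterating: T(3)=67, T(4)=134, T(5)=307, T(6)=720, T(7)=1719, T(8)=4130, T(9)=9951, T(10)=24004, T(11)=57931; answer 57931
Step 2: S1 = 57931; w = -7; remainder = value at the root: -6*(-7)^3 + 6*(-7)^2 - 2*(-7)^1 - 2 = (2058) + (294) + (14) + (-2) = 2364; answer 2364
Step 3: S2 = 2364; d = -9; a(2) = -2*(7) - 1*(-9) = -5; iterating: a(2)=-5, a(3)=3, a(4)=-1, a(5)=-1, a(6)=3, a(7)=-5, a(8)=7, a(9)=-9, a(10)=11, a(11)=-13, a(12)=15, a(13)=-17, a(14)=19, a(15)=-21; answer -21
Step 4: S3 = -21; m = -10; remainder = value at the root: 7*(-10)^4 + 5*(-10)^3 + 3*(-10)^2 + 6*(-10)^1 - 2 = (70000) + (-5000) + (300) + (-60) + (-2) = 65238; answer 65238

65238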